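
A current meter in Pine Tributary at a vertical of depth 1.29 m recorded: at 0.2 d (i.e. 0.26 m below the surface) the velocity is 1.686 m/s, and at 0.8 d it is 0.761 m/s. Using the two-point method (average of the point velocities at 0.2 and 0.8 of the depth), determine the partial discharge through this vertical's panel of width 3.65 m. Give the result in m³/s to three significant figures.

v̄ = (1.686 + 0.761) / 2 = 1.224 m/s
q = v̄ × d × w = 1.224 × 1.29 × 3.65 = 5.761 m³/s

5.76 m³/s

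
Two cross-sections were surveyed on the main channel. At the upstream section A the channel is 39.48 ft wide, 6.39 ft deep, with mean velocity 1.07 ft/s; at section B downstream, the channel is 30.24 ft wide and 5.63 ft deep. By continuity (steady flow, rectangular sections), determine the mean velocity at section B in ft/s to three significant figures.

1.59 ft/s

Q = A₁V₁ = (39.48×6.39) × 1.07 = 269.9 ft³/s
A₂ = 30.24 × 5.63 = 170.3 ft²
V₂ = Q/A₂ = 269.9/170.3 = 1.586 ft/s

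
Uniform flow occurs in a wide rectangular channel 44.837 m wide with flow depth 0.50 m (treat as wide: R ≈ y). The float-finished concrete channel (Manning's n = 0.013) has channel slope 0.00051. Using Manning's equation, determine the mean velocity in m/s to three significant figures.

1.09 m/s

A = b·y = 44.837 × 0.50 = 22.42 m²
Wide channel: R ≈ y = 0.50 m
Q = (1/n)·A·R^(2/3)·S^(1/2) = (1/0.013) × 22.42 × 0.5000^(2/3) × 0.00051^(1/2) = 24.53 m³/s
V = Q/A = 24.53/22.42 = 1.094 m/s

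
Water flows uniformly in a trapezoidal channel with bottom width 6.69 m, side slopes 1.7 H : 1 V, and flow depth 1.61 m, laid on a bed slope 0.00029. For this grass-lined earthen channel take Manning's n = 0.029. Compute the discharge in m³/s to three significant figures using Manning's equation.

A = (b + z·y)·y = (6.69 + 1.7×1.61)×1.61 = 15.18 m²
P = b + 2y√(1+z²) = 6.69 + 2×1.61×√(1+1.7²) = 13.04 m
R = A/P = 15.18/13.04 = 1.164 m
Q = (1/n)·A·R^(2/3)·S^(1/2) = (1/0.029) × 15.18 × 1.164^(2/3) × 0.00029^(1/2) = 9.861 m³/s

9.86 m³/s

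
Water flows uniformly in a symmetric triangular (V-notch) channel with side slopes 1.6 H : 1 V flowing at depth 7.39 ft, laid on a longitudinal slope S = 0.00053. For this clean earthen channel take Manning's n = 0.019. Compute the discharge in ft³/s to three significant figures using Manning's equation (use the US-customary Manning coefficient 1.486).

337 ft³/s

A = z·y² = 1.6×7.39² = 87.38 ft²
P = 2y√(1+z²) = 2×7.39×√(1+1.6²) = 27.89 ft
R = A/P = 87.38/27.89 = 3.133 ft
Q = (1.486/n)·A·R^(2/3)·S^(1/2) = (1.486/0.019) × 87.38 × 3.133^(2/3) × 0.00053^(1/2) = 336.9 ft³/s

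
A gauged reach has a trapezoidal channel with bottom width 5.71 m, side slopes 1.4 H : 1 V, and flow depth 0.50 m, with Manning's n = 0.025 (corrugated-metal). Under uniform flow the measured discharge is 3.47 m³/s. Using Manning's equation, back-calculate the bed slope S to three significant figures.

A = (b + z·y)·y = (5.71 + 1.4×0.50)×0.50 = 3.205 m²
P = b + 2y√(1+z²) = 5.71 + 2×0.50×√(1+1.4²) = 7.430 m
R = A/P = 3.205/7.430 = 0.4313 m
S = (Q·n / (1·A·R^(2/3)))² = (3.47×0.025 / (1×3.205×0.5709))² = 0.002248

0.00225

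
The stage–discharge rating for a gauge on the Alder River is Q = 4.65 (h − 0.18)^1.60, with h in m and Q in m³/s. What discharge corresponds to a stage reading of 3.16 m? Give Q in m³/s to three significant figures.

Q = 4.65 × (3.16 − 0.18)^1.60 = 4.65 × 2.98^1.60 = 26.68 m³/s

26.7 m³/s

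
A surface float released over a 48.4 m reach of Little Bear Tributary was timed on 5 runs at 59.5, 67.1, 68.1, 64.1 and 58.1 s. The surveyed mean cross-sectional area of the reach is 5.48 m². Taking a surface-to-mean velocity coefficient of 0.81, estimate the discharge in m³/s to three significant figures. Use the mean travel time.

3.39 m³/s

t̄ = (59.5 + 67.1 + 68.1 + 64.1 + 58.1) / 5 = 63.38 s
v_surface = L / t̄ = 48.4 / 63.38 = 0.7636 m/s
v_mean = 0.81 × 0.7636 = 0.6186 m/s
Q = A × v_mean = 5.48 × 0.6186 = 3.390 m³/s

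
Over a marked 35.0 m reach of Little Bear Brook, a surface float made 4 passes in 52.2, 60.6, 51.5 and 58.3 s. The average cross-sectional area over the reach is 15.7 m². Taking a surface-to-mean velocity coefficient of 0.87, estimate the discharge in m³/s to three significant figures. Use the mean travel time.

t̄ = (52.2 + 60.6 + 51.5 + 58.3) / 4 = 55.65 s
v_surface = L / t̄ = 35.0 / 55.65 = 0.6289 m/s
v_mean = 0.87 × 0.6289 = 0.5472 m/s
Q = A × v_mean = 15.7 × 0.5472 = 8.591 m³/s

8.59 m³/s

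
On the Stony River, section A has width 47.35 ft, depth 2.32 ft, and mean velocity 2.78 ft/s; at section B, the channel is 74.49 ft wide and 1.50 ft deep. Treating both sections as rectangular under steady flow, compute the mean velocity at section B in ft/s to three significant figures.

2.73 ft/s

Q = A₁V₁ = (47.35×2.32) × 2.78 = 305.4 ft³/s
A₂ = 74.49 × 1.50 = 111.7 ft²
V₂ = Q/A₂ = 305.4/111.7 = 2.733 ft/s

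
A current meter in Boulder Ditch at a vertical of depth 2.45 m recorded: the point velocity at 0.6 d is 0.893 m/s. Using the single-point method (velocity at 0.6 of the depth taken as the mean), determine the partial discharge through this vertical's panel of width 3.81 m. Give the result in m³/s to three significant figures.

8.34 m³/s

v̄ = v₀.₆ = 0.893 m/s
q = v̄ × d × w = 0.8930 × 2.45 × 3.81 = 8.336 m³/s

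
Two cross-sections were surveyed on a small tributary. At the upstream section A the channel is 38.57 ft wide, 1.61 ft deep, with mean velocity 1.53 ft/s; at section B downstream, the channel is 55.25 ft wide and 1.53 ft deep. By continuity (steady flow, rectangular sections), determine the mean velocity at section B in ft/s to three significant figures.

1.12 ft/s

Q = A₁V₁ = (38.57×1.61) × 1.53 = 95.01 ft³/s
A₂ = 55.25 × 1.53 = 84.53 ft²
V₂ = Q/A₂ = 95.01/84.53 = 1.124 ft/s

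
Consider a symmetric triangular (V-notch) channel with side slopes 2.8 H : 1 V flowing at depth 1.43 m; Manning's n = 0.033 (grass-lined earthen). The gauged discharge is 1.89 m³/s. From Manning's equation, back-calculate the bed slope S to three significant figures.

A = z·y² = 2.8×1.43² = 5.726 m²
P = 2y√(1+z²) = 2×1.43×√(1+2.8²) = 8.503 m
R = A/P = 5.726/8.503 = 0.6733 m
S = (Q·n / (1·A·R^(2/3)))² = (1.89×0.033 / (1×5.726×0.7682))² = 0.0002011

0.000201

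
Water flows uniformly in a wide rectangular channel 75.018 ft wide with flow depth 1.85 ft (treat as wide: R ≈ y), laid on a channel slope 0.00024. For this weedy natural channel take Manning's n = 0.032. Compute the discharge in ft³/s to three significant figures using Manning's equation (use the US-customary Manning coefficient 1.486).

150 ft³/s

A = b·y = 75.018 × 1.85 = 138.8 ft²
Wide channel: R ≈ y = 1.85 ft
Q = (1.486/n)·A·R^(2/3)·S^(1/2) = (1.486/0.032) × 138.8 × 1.850^(2/3) × 0.00024^(1/2) = 150.5 ft³/s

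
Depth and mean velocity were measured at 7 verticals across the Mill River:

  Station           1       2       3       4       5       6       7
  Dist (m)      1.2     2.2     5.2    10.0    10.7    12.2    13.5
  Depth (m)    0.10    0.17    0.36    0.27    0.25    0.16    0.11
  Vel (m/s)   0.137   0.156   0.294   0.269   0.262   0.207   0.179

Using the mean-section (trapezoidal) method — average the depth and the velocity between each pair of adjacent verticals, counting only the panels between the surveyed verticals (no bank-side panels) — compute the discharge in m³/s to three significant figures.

0.779 m³/s

Panel 1-2: Δb = 1 m, d̄ = (0.10+0.17)/2 = 0.135, v̄ = (0.137+0.156)/2 = 0.1465 → q = 1×0.135×0.1465 = 0.01978 m³/s
Panel 2-3: Δb = 3 m, d̄ = (0.17+0.36)/2 = 0.265, v̄ = (0.156+0.294)/2 = 0.225 → q = 3×0.265×0.225 = 0.1789 m³/s
Panel 3-4: Δb = 4.8 m, d̄ = (0.36+0.27)/2 = 0.315, v̄ = (0.294+0.269)/2 = 0.2815 → q = 4.8×0.315×0.2815 = 0.4256 m³/s
Panel 4-5: Δb = 0.7 m, d̄ = (0.27+0.25)/2 = 0.26, v̄ = (0.269+0.262)/2 = 0.2655 → q = 0.7×0.26×0.2655 = 0.04832 m³/s
Panel 5-6: Δb = 1.5 m, d̄ = (0.25+0.16)/2 = 0.205, v̄ = (0.262+0.207)/2 = 0.2345 → q = 1.5×0.205×0.2345 = 0.07211 m³/s
Panel 6-7: Δb = 1.3 m, d̄ = (0.16+0.11)/2 = 0.135, v̄ = (0.207+0.179)/2 = 0.193 → q = 1.3×0.135×0.193 = 0.03387 m³/s
Q = Σ q = 0.7786 m³/s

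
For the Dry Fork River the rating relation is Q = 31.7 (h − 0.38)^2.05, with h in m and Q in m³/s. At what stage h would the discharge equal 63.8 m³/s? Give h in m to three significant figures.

h − h₀ = (Q/C)^(1/b) = (63.8/31.7)^(1/2.05) = 1.407 m
h = 0.38 + 1.407 = 1.787 m

1.79 m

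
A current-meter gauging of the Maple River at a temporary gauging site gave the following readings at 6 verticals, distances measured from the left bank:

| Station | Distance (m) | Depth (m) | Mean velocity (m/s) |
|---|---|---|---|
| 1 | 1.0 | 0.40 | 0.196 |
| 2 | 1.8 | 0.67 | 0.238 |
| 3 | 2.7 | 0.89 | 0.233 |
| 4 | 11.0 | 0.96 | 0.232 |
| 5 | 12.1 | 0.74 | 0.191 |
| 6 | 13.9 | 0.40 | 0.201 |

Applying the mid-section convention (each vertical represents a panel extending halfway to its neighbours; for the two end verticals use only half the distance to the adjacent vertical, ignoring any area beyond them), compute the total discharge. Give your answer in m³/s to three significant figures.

2.44 m³/s

w_1 = (1.8 − 1.0)/2 = 0.4 m; q_1 = 0.196 × 0.40 × 0.4 = 0.03136 m³/s
w_2 = (2.7 − 1.0)/2 = 0.85 m; q_2 = 0.238 × 0.67 × 0.85 = 0.1355 m³/s
w_3 = (11.0 − 1.8)/2 = 4.6 m; q_3 = 0.233 × 0.89 × 4.6 = 0.9539 m³/s
w_4 = (12.1 − 2.7)/2 = 4.7 m; q_4 = 0.232 × 0.96 × 4.7 = 1.047 m³/s
w_5 = (13.9 − 11.0)/2 = 1.45 m; q_5 = 0.191 × 0.74 × 1.45 = 0.2049 m³/s
w_6 = (13.9 − 12.1)/2 = 0.9 m; q_6 = 0.201 × 0.40 × 0.9 = 0.07236 m³/s
Q = Σ qᵢ = 2.445 m³/s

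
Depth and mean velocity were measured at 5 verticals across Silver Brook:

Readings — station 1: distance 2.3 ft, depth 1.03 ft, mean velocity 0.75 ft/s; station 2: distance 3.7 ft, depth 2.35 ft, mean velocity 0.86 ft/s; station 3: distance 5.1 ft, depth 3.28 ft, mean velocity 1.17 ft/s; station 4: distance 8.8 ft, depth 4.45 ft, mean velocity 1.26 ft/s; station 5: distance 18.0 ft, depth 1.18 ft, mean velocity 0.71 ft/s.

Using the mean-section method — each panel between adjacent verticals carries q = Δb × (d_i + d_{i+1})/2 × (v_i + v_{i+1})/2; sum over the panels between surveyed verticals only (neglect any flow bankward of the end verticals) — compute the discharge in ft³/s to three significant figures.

Panel 1-2: Δb = 1.4 ft, d̄ = (1.03+2.35)/2 = 1.69, v̄ = (0.75+0.86)/2 = 0.805 → q = 1.4×1.69×0.805 = 1.905 ft³/s
Panel 2-3: Δb = 1.4 ft, d̄ = (2.35+3.28)/2 = 2.815, v̄ = (0.86+1.17)/2 = 1.015 → q = 1.4×2.815×1.015 = 4.000 ft³/s
Panel 3-4: Δb = 3.7 ft, d̄ = (3.28+4.45)/2 = 3.865, v̄ = (1.17+1.26)/2 = 1.215 → q = 3.7×3.865×1.215 = 17.38 ft³/s
Panel 4-5: Δb = 9.2 ft, d̄ = (4.45+1.18)/2 = 2.815, v̄ = (1.26+0.71)/2 = 0.985 → q = 9.2×2.815×0.985 = 25.51 ft³/s
Q = Σ q = 48.79 ft³/s

48.8 ft³/s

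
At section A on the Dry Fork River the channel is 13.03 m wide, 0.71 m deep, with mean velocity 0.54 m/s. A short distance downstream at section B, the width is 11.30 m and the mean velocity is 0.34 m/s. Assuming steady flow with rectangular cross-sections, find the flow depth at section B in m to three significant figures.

1.30 m

Q = A₁V₁ = (13.03×0.71) × 0.54 = 4.996 m³/s
d₂ = Q/(b₂ V₂) = 4.996/(11.30×0.34) = 1.300 m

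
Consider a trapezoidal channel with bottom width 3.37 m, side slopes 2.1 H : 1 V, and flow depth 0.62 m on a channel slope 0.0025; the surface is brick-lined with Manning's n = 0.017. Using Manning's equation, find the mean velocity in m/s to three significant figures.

1.76 m/s

A = (b + z·y)·y = (3.37 + 2.1×0.62)×0.62 = 2.897 m²
P = b + 2y√(1+z²) = 3.37 + 2×0.62×√(1+2.1²) = 6.254 m
R = A/P = 2.897/6.254 = 0.4632 m
Q = (1/n)·A·R^(2/3)·S^(1/2) = (1/0.017) × 2.897 × 0.4632^(2/3) × 0.0025^(1/2) = 5.100 m³/s
V = Q/A = 5.100/2.897 = 1.761 m/s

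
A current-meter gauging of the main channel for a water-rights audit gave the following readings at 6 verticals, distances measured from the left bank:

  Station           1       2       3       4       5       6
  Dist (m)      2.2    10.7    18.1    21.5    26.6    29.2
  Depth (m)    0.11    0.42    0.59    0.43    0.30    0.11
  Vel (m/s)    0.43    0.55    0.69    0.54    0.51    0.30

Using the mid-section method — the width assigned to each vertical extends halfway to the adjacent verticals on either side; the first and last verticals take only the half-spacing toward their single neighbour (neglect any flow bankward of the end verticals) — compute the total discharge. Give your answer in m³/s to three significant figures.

5.85 m³/s

w_1 = (10.7 − 2.2)/2 = 4.25 m; q_1 = 0.43 × 0.11 × 4.25 = 0.2010 m³/s
w_2 = (18.1 − 2.2)/2 = 7.95 m; q_2 = 0.55 × 0.42 × 7.95 = 1.836 m³/s
w_3 = (21.5 − 10.7)/2 = 5.4 m; q_3 = 0.69 × 0.59 × 5.4 = 2.198 m³/s
w_4 = (26.6 − 18.1)/2 = 4.25 m; q_4 = 0.54 × 0.43 × 4.25 = 0.9869 m³/s
w_5 = (29.2 − 21.5)/2 = 3.85 m; q_5 = 0.51 × 0.30 × 3.85 = 0.5891 m³/s
w_6 = (29.2 − 26.6)/2 = 1.3 m; q_6 = 0.30 × 0.11 × 1.3 = 0.04290 m³/s
Q = Σ qᵢ = 5.855 m³/s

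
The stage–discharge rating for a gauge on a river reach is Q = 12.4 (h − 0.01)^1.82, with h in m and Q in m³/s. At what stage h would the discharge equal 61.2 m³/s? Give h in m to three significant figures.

h − h₀ = (Q/C)^(1/b) = (61.2/12.4)^(1/1.82) = 2.404 m
h = 0.01 + 2.404 = 2.414 m

2.41 m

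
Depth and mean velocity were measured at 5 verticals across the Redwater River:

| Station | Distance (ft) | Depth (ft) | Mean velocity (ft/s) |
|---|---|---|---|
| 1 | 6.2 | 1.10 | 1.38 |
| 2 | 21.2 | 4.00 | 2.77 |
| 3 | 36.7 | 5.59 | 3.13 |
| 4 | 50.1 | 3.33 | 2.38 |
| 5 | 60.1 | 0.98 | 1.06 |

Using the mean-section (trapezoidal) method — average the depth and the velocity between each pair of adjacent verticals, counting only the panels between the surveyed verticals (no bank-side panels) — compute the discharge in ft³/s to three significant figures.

Panel 1-2: Δb = 15 ft, d̄ = (1.10+4.00)/2 = 2.55, v̄ = (1.38+2.77)/2 = 2.075 → q = 15×2.55×2.075 = 79.37 ft³/s
Panel 2-3: Δb = 15.5 ft, d̄ = (4.00+5.59)/2 = 4.795, v̄ = (2.77+3.13)/2 = 2.95 → q = 15.5×4.795×2.95 = 219.3 ft³/s
Panel 3-4: Δb = 13.4 ft, d̄ = (5.59+3.33)/2 = 4.46, v̄ = (3.13+2.38)/2 = 2.755 → q = 13.4×4.46×2.755 = 164.6 ft³/s
Panel 4-5: Δb = 10 ft, d̄ = (3.33+0.98)/2 = 2.155, v̄ = (2.38+1.06)/2 = 1.72 → q = 10×2.155×1.72 = 37.07 ft³/s
Q = Σ q = 500.3 ft³/s

500 ft³/s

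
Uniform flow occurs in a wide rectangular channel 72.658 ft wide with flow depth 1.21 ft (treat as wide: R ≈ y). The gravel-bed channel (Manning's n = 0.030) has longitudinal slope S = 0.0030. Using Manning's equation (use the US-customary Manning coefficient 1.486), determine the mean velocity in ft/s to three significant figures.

3.08 ft/s

A = b·y = 72.658 × 1.21 = 87.92 ft²
Wide channel: R ≈ y = 1.21 ft
Q = (1.486/n)·A·R^(2/3)·S^(1/2) = (1.486/0.030) × 87.92 × 1.210^(2/3) × 0.0030^(1/2) = 270.8 ft³/s
V = Q/A = 270.8/87.92 = 3.081 ft/s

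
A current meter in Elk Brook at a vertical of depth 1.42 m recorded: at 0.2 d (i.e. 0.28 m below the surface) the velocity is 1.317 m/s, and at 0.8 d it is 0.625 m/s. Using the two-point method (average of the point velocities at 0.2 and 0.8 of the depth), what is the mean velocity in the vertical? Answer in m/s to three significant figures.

v̄ = (1.317 + 0.625) / 2 = 0.9710 m/s

0.971 m/s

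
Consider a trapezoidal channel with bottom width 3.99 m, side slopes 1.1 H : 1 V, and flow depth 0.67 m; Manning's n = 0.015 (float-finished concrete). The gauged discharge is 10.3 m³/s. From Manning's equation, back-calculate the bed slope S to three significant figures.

A = (b + z·y)·y = (3.99 + 1.1×0.67)×0.67 = 3.167 m²
P = b + 2y√(1+z²) = 3.99 + 2×0.67×√(1+1.1²) = 5.982 m
R = A/P = 3.167/5.982 = 0.5294 m
S = (Q·n / (1·A·R^(2/3)))² = (10.3×0.015 / (1×3.167×0.6544))² = 0.005556

0.00556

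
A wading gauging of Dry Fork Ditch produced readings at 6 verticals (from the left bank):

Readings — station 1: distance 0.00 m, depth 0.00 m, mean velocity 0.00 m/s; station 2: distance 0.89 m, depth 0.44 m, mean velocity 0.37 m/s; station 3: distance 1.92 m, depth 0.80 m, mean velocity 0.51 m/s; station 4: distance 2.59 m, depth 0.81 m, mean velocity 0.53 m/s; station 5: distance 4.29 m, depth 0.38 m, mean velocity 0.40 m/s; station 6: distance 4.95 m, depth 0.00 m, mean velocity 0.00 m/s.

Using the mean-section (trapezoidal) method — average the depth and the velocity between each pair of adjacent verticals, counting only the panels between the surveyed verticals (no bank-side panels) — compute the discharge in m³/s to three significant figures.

Panel 1-2: Δb = 0.89 m, d̄ = (0.00+0.44)/2 = 0.22, v̄ = (0.00+0.37)/2 = 0.185 → q = 0.89×0.22×0.185 = 0.03622 m³/s
Panel 2-3: Δb = 1.03 m, d̄ = (0.44+0.80)/2 = 0.62, v̄ = (0.37+0.51)/2 = 0.44 → q = 1.03×0.62×0.44 = 0.2810 m³/s
Panel 3-4: Δb = 0.67 m, d̄ = (0.80+0.81)/2 = 0.805, v̄ = (0.51+0.53)/2 = 0.52 → q = 0.67×0.805×0.52 = 0.2805 m³/s
Panel 4-5: Δb = 1.7 m, d̄ = (0.81+0.38)/2 = 0.595, v̄ = (0.53+0.40)/2 = 0.465 → q = 1.7×0.595×0.465 = 0.4703 m³/s
Panel 5-6: Δb = 0.66 m, d̄ = (0.38+0.00)/2 = 0.19, v̄ = (0.40+0.00)/2 = 0.2 → q = 0.66×0.19×0.2 = 0.02508 m³/s
Q = Σ q = 1.093 m³/s

1.09 m³/s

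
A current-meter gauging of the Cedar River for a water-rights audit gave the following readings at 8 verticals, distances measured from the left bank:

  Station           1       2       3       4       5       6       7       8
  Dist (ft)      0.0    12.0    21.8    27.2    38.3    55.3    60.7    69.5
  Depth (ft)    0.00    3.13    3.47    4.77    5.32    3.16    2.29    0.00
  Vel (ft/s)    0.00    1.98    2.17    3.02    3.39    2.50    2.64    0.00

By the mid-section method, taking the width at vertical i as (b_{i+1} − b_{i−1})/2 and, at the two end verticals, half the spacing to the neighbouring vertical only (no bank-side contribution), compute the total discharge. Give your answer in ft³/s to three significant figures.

w_2 = (21.8 − 0.0)/2 = 10.9 ft; q_2 = 1.98 × 3.13 × 10.9 = 67.55 ft³/s
w_3 = (27.2 − 12.0)/2 = 7.6 ft; q_3 = 2.17 × 3.47 × 7.6 = 57.23 ft³/s
w_4 = (38.3 − 21.8)/2 = 8.25 ft; q_4 = 3.02 × 4.77 × 8.25 = 118.8 ft³/s
w_5 = (55.3 − 27.2)/2 = 14.05 ft; q_5 = 3.39 × 5.32 × 14.05 = 253.4 ft³/s
w_6 = (60.7 − 38.3)/2 = 11.2 ft; q_6 = 2.50 × 3.16 × 11.2 = 88.48 ft³/s
w_7 = (69.5 − 55.3)/2 = 7.1 ft; q_7 = 2.64 × 2.29 × 7.1 = 42.92 ft³/s
Stations 1, 8 contribute zero (depth or velocity is 0).
Q = Σ qᵢ = 628.4 ft³/s

628 ft³/s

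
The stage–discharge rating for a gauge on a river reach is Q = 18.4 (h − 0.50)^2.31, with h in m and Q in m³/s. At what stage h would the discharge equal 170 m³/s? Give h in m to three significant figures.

h − h₀ = (Q/C)^(1/b) = (170/18.4)^(1/2.31) = 2.618 m
h = 0.50 + 2.618 = 3.118 m

3.12 m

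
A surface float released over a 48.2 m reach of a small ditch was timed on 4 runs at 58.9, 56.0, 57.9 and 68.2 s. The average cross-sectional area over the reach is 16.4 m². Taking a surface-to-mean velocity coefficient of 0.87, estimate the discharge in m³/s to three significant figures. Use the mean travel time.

11.4 m³/s

t̄ = (58.9 + 56.0 + 57.9 + 68.2) / 4 = 60.25 s
v_surface = L / t̄ = 48.2 / 60.25 = 0.8000 m/s
v_mean = 0.87 × 0.8000 = 0.6960 m/s
Q = A × v_mean = 16.4 × 0.6960 = 11.41 m³/s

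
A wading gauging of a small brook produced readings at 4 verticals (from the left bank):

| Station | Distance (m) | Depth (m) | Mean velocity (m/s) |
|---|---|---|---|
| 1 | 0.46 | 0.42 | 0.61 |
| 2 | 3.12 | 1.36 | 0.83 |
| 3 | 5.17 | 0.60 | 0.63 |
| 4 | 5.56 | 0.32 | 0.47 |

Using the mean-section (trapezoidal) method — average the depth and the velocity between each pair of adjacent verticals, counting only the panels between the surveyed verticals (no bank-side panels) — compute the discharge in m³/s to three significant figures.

Panel 1-2: Δb = 2.66 m, d̄ = (0.42+1.36)/2 = 0.89, v̄ = (0.61+0.83)/2 = 0.72 → q = 2.66×0.89×0.72 = 1.705 m³/s
Panel 2-3: Δb = 2.05 m, d̄ = (1.36+0.60)/2 = 0.98, v̄ = (0.83+0.63)/2 = 0.73 → q = 2.05×0.98×0.73 = 1.467 m³/s
Panel 3-4: Δb = 0.39 m, d̄ = (0.60+0.32)/2 = 0.46, v̄ = (0.63+0.47)/2 = 0.55 → q = 0.39×0.46×0.55 = 0.09867 m³/s
Q = Σ q = 3.270 m³/s

3.27 m³/s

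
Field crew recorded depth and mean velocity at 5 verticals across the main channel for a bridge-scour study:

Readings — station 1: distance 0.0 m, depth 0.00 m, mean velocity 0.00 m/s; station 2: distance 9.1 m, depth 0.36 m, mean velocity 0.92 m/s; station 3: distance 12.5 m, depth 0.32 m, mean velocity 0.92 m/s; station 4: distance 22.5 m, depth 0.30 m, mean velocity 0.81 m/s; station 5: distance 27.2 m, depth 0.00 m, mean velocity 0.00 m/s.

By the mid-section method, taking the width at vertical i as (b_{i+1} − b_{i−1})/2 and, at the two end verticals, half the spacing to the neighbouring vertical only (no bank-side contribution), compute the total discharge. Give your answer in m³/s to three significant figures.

w_2 = (12.5 − 0.0)/2 = 6.25 m; q_2 = 0.92 × 0.36 × 6.25 = 2.070 m³/s
w_3 = (22.5 − 9.1)/2 = 6.7 m; q_3 = 0.92 × 0.32 × 6.7 = 1.972 m³/s
w_4 = (27.2 − 12.5)/2 = 7.35 m; q_4 = 0.81 × 0.30 × 7.35 = 1.786 m³/s
Stations 1, 5 contribute zero (depth or velocity is 0).
Q = Σ qᵢ = 5.829 m³/s

5.83 m³/s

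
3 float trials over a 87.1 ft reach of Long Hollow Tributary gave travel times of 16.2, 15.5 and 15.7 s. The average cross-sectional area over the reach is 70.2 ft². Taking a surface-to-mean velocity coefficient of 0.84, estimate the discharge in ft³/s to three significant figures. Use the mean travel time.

325 ft³/s

t̄ = (16.2 + 15.5 + 15.7) / 3 = 15.8 s
v_surface = L / t̄ = 87.1 / 15.8 = 5.513 ft/s
v_mean = 0.84 × 5.513 = 4.631 ft/s
Q = A × v_mean = 70.2 × 4.631 = 325.1 ft³/s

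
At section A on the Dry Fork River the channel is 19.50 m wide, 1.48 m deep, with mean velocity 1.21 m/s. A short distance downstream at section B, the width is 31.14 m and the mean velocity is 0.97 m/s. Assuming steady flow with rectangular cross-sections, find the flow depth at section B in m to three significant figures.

Q = A₁V₁ = (19.50×1.48) × 1.21 = 34.92 m³/s
d₂ = Q/(b₂ V₂) = 34.92/(31.14×0.97) = 1.156 m

1.16 m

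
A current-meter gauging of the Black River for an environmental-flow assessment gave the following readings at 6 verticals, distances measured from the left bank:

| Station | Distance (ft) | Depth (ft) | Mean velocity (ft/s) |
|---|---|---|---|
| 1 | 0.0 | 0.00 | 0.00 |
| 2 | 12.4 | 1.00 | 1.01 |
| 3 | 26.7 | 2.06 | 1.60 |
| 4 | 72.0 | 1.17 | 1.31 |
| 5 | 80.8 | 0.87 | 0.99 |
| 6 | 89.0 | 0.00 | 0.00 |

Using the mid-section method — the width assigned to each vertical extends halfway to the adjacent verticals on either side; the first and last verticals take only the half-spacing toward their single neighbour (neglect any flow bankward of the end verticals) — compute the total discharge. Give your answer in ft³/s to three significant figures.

160 ft³/s

w_2 = (26.7 − 0.0)/2 = 13.35 ft; q_2 = 1.01 × 1.00 × 13.35 = 13.48 ft³/s
w_3 = (72.0 − 12.4)/2 = 29.8 ft; q_3 = 1.60 × 2.06 × 29.8 = 98.22 ft³/s
w_4 = (80.8 − 26.7)/2 = 27.05 ft; q_4 = 1.31 × 1.17 × 27.05 = 41.46 ft³/s
w_5 = (89.0 − 72.0)/2 = 8.5 ft; q_5 = 0.99 × 0.87 × 8.5 = 7.321 ft³/s
Stations 1, 6 contribute zero (depth or velocity is 0).
Q = Σ qᵢ = 160.5 ft³/s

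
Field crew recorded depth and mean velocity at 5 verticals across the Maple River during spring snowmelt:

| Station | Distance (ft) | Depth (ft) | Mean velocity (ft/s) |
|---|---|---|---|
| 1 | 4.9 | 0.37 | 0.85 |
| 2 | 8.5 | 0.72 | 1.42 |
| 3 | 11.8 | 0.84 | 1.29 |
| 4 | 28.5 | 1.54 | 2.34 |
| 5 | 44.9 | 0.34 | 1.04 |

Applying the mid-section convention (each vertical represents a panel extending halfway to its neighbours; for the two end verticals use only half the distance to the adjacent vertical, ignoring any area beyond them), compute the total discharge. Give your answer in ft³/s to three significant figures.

w_1 = (8.5 − 4.9)/2 = 1.8 ft; q_1 = 0.85 × 0.37 × 1.8 = 0.5661 ft³/s
w_2 = (11.8 − 4.9)/2 = 3.45 ft; q_2 = 1.42 × 0.72 × 3.45 = 3.527 ft³/s
w_3 = (28.5 − 8.5)/2 = 10 ft; q_3 = 1.29 × 0.84 × 10 = 10.84 ft³/s
w_4 = (44.9 − 11.8)/2 = 16.55 ft; q_4 = 2.34 × 1.54 × 16.55 = 59.64 ft³/s
w_5 = (44.9 − 28.5)/2 = 8.2 ft; q_5 = 1.04 × 0.34 × 8.2 = 2.900 ft³/s
Q = Σ qᵢ = 77.47 ft³/s

77.5 ft³/s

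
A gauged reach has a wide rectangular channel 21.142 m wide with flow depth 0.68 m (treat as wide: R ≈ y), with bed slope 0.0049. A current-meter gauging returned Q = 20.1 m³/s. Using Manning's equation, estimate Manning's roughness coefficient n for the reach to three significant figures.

0.0387

A = b·y = 21.142 × 0.68 = 14.38 m²
Wide channel: R ≈ y = 0.68 m
n = (1/Q)·A·R^(2/3)·S^(1/2) = (1/20.1) × 14.38 × 0.7733 × 0.07000 = 0.03872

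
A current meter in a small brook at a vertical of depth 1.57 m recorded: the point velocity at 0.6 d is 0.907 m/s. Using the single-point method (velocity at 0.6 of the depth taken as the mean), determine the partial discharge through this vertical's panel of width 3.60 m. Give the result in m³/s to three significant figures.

v̄ = v₀.₆ = 0.907 m/s
q = v̄ × d × w = 0.9070 × 1.57 × 3.60 = 5.126 m³/s

5.13 m³/s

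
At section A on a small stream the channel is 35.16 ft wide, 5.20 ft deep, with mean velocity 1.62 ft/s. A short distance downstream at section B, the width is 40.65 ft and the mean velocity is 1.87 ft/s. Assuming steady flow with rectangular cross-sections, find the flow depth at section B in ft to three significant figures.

3.90 ft

Q = A₁V₁ = (35.16×5.20) × 1.62 = 296.2 ft³/s
d₂ = Q/(b₂ V₂) = 296.2/(40.65×1.87) = 3.896 ft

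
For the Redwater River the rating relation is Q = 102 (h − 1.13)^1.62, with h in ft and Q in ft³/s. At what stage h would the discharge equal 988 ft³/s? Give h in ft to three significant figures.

h − h₀ = (Q/C)^(1/b) = (988/102)^(1/1.62) = 4.062 ft
h = 1.13 + 4.062 = 5.192 ft

5.19 ft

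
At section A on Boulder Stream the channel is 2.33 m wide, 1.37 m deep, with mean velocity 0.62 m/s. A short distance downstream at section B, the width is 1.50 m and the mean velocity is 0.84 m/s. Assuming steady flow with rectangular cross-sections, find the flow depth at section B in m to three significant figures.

1.57 m

Q = A₁V₁ = (2.33×1.37) × 0.62 = 1.979 m³/s
d₂ = Q/(b₂ V₂) = 1.979/(1.50×0.84) = 1.571 m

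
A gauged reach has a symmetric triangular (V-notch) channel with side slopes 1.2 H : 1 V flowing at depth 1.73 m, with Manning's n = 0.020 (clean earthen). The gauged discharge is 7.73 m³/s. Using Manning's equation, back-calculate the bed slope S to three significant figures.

A = z·y² = 1.2×1.73² = 3.591 m²
P = 2y√(1+z²) = 2×1.73×√(1+1.2²) = 5.405 m
R = A/P = 3.591/5.405 = 0.6645 m
S = (Q·n / (1·A·R^(2/3)))² = (7.73×0.020 / (1×3.591×0.7615))² = 0.003195

0.00320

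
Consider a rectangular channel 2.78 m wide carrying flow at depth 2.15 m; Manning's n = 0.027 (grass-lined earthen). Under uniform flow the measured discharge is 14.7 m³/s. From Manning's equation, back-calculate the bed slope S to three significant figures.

0.00553

A = b·y = 2.78 × 2.15 = 5.977 m²
P = b + 2y = 2.78 + 2×2.15 = 7.080 m
R = A/P = 5.977/7.080 = 0.8442 m
S = (Q·n / (1·A·R^(2/3)))² = (14.7×0.027 / (1×5.977×0.8932))² = 0.005527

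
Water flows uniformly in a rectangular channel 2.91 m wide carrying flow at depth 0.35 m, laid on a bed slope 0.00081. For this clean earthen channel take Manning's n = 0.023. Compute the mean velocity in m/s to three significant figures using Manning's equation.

0.532 m/s

A = b·y = 2.91 × 0.35 = 1.019 m²
P = b + 2y = 2.91 + 2×0.35 = 3.610 m
R = A/P = 1.019/3.610 = 0.2821 m
Q = (1/n)·A·R^(2/3)·S^(1/2) = (1/0.023) × 1.019 × 0.2821^(2/3) × 0.00081^(1/2) = 0.5421 m³/s
V = Q/A = 0.5421/1.019 = 0.5323 m/s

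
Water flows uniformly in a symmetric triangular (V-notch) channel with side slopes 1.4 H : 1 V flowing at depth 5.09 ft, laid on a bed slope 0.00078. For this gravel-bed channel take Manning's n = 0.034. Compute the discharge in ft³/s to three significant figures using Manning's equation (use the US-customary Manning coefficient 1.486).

71.9 ft³/s

A = z·y² = 1.4×5.09² = 36.27 ft²
P = 2y√(1+z²) = 2×5.09×√(1+1.4²) = 17.51 ft
R = A/P = 36.27/17.51 = 2.071 ft
Q = (1.486/n)·A·R^(2/3)·S^(1/2) = (1.486/0.034) × 36.27 × 2.071^(2/3) × 0.00078^(1/2) = 71.93 ft³/s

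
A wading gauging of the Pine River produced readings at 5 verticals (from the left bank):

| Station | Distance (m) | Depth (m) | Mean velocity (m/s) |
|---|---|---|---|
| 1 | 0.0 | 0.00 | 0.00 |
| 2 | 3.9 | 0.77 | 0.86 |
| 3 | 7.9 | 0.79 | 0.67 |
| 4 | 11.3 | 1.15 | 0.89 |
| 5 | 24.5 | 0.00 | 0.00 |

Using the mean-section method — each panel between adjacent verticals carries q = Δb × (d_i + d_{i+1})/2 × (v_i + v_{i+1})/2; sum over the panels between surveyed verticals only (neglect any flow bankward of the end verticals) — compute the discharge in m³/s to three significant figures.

Panel 1-2: Δb = 3.9 m, d̄ = (0.00+0.77)/2 = 0.385, v̄ = (0.00+0.86)/2 = 0.43 → q = 3.9×0.385×0.43 = 0.6456 m³/s
Panel 2-3: Δb = 4 m, d̄ = (0.77+0.79)/2 = 0.78, v̄ = (0.86+0.67)/2 = 0.765 → q = 4×0.78×0.765 = 2.387 m³/s
Panel 3-4: Δb = 3.4 m, d̄ = (0.79+1.15)/2 = 0.97, v̄ = (0.67+0.89)/2 = 0.78 → q = 3.4×0.97×0.78 = 2.572 m³/s
Panel 4-5: Δb = 13.2 m, d̄ = (1.15+0.00)/2 = 0.575, v̄ = (0.89+0.00)/2 = 0.445 → q = 13.2×0.575×0.445 = 3.378 m³/s
Q = Σ q = 8.982 m³/s

8.98 m³/s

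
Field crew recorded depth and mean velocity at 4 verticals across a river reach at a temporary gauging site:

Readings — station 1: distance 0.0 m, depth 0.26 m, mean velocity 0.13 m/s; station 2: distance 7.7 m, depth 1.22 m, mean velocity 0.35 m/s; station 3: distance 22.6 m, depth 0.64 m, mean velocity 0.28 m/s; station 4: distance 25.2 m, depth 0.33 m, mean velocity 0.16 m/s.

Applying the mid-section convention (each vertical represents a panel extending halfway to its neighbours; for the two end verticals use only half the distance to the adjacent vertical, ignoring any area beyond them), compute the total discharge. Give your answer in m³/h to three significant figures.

23700 m³/h

w_1 = (7.7 − 0.0)/2 = 3.85 m; q_1 = 0.13 × 0.26 × 3.85 = 0.1301 m³/s
w_2 = (22.6 − 0.0)/2 = 11.3 m; q_2 = 0.35 × 1.22 × 11.3 = 4.825 m³/s
w_3 = (25.2 − 7.7)/2 = 8.75 m; q_3 = 0.28 × 0.64 × 8.75 = 1.568 m³/s
w_4 = (25.2 − 22.6)/2 = 1.3 m; q_4 = 0.16 × 0.33 × 1.3 = 0.06864 m³/s
Q = Σ qᵢ = 6.592 m³/s
= 6.592 × 3600 = 23730 m³/h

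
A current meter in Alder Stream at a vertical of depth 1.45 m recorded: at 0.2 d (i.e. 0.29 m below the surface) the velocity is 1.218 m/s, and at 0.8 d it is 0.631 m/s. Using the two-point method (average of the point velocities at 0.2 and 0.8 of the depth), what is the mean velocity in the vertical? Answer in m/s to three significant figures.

0.925 m/s

v̄ = (1.218 + 0.631) / 2 = 0.9245 m/s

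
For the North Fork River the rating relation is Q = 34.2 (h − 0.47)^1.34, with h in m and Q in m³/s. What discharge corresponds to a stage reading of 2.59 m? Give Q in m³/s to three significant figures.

93.6 m³/s

Q = 34.2 × (2.59 − 0.47)^1.34 = 34.2 × 2.12^1.34 = 93.61 m³/s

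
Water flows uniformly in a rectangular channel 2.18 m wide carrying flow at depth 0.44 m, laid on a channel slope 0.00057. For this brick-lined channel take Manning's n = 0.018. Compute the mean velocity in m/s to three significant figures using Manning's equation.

A = b·y = 2.18 × 0.44 = 0.9592 m²
P = b + 2y = 2.18 + 2×0.44 = 3.060 m
R = A/P = 0.9592/3.060 = 0.3135 m
Q = (1/n)·A·R^(2/3)·S^(1/2) = (1/0.018) × 0.9592 × 0.3135^(2/3) × 0.00057^(1/2) = 0.5871 m³/s
V = Q/A = 0.5871/0.9592 = 0.6121 m/s

0.612 m/s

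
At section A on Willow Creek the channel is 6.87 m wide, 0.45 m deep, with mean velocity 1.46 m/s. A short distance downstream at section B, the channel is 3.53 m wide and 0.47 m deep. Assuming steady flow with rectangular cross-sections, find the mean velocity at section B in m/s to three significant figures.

2.72 m/s

Q = A₁V₁ = (6.87×0.45) × 1.46 = 4.514 m³/s
A₂ = 3.53 × 0.47 = 1.659 m²
V₂ = Q/A₂ = 4.514/1.659 = 2.721 m/s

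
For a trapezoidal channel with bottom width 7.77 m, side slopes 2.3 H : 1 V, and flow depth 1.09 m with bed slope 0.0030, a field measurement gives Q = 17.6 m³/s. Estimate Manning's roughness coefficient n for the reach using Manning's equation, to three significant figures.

A = (b + z·y)·y = (7.77 + 2.3×1.09)×1.09 = 11.20 m²
P = b + 2y√(1+z²) = 7.77 + 2×1.09×√(1+2.3²) = 13.24 m
R = A/P = 11.20/13.24 = 0.8462 m
n = (1/Q)·A·R^(2/3)·S^(1/2) = (1/17.6) × 11.20 × 0.8947 × 0.05477 = 0.03119

0.0312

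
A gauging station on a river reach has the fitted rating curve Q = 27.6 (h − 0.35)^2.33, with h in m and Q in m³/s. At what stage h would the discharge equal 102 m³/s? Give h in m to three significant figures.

h − h₀ = (Q/C)^(1/b) = (102/27.6)^(1/2.33) = 1.752 m
h = 0.35 + 1.752 = 2.102 m

2.10 m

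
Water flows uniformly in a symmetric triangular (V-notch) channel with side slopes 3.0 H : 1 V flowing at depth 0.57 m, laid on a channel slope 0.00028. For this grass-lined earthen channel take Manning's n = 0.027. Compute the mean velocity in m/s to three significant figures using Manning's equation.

0.259 m/s

A = z·y² = 3.0×0.57² = 0.9747 m²
P = 2y√(1+z²) = 2×0.57×√(1+3.0²) = 3.605 m
R = A/P = 0.9747/3.605 = 0.2704 m
Q = (1/n)·A·R^(2/3)·S^(1/2) = (1/0.027) × 0.9747 × 0.2704^(2/3) × 0.00028^(1/2) = 0.2526 m³/s
V = Q/A = 0.2526/0.9747 = 0.2591 m/s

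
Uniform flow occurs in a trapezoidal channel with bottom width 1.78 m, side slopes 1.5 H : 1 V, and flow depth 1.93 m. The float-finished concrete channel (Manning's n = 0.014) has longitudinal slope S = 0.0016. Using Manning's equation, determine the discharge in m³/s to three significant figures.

A = (b + z·y)·y = (1.78 + 1.5×1.93)×1.93 = 9.023 m²
P = b + 2y√(1+z²) = 1.78 + 2×1.93×√(1+1.5²) = 8.739 m
R = A/P = 9.023/8.739 = 1.033 m
Q = (1/n)·A·R^(2/3)·S^(1/2) = (1/0.014) × 9.023 × 1.033^(2/3) × 0.0016^(1/2) = 26.33 m³/s

26.3 m³/s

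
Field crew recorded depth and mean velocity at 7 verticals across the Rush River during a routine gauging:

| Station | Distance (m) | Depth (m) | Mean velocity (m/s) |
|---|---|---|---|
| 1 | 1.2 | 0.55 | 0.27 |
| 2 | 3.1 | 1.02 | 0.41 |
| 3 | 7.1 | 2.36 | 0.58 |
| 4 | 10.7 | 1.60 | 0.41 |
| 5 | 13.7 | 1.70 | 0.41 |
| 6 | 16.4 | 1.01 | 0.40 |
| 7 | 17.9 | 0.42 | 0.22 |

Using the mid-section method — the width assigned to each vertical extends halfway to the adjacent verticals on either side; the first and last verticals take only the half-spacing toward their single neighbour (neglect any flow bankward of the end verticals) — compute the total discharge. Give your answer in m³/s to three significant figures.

w_1 = (3.1 − 1.2)/2 = 0.95 m; q_1 = 0.27 × 0.55 × 0.95 = 0.1411 m³/s
w_2 = (7.1 − 1.2)/2 = 2.95 m; q_2 = 0.41 × 1.02 × 2.95 = 1.234 m³/s
w_3 = (10.7 − 3.1)/2 = 3.8 m; q_3 = 0.58 × 2.36 × 3.8 = 5.201 m³/s
w_4 = (13.7 − 7.1)/2 = 3.3 m; q_4 = 0.41 × 1.60 × 3.3 = 2.165 m³/s
w_5 = (16.4 − 10.7)/2 = 2.85 m; q_5 = 0.41 × 1.70 × 2.85 = 1.986 m³/s
w_6 = (17.9 − 13.7)/2 = 2.1 m; q_6 = 0.40 × 1.01 × 2.1 = 0.8484 m³/s
w_7 = (17.9 − 16.4)/2 = 0.75 m; q_7 = 0.22 × 0.42 × 0.75 = 0.06930 m³/s
Q = Σ qᵢ = 11.65 m³/s

11.6 m³/s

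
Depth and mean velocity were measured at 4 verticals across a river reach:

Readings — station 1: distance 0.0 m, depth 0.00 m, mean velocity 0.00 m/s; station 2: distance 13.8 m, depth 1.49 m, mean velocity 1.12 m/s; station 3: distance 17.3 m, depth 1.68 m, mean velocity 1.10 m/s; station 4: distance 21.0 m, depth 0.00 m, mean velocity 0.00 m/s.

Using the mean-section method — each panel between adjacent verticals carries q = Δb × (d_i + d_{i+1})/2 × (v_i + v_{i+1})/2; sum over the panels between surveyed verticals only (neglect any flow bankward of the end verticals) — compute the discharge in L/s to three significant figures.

Panel 1-2: Δb = 13.8 m, d̄ = (0.00+1.49)/2 = 0.745, v̄ = (0.00+1.12)/2 = 0.56 → q = 13.8×0.745×0.56 = 5.757 m³/s
Panel 2-3: Δb = 3.5 m, d̄ = (1.49+1.68)/2 = 1.585, v̄ = (1.12+1.10)/2 = 1.11 → q = 3.5×1.585×1.11 = 6.158 m³/s
Panel 3-4: Δb = 3.7 m, d̄ = (1.68+0.00)/2 = 0.84, v̄ = (1.10+0.00)/2 = 0.55 → q = 3.7×0.84×0.55 = 1.709 m³/s
Q = Σ q = 13.62 m³/s
= 13.62 × 1000 = 13620 L/s

13600 L/s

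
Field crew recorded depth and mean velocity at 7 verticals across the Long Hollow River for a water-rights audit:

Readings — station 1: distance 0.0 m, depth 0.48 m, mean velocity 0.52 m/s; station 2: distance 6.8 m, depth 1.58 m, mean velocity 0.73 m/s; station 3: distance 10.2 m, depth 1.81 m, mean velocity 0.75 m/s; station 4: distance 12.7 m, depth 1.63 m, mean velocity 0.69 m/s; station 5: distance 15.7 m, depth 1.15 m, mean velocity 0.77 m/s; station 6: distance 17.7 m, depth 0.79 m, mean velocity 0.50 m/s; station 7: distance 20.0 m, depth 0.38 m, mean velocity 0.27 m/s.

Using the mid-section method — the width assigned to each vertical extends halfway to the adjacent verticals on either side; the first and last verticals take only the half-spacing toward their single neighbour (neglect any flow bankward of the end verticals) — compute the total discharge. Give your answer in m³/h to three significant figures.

61200 m³/h

w_1 = (6.8 − 0.0)/2 = 3.4 m; q_1 = 0.52 × 0.48 × 3.4 = 0.8486 m³/s
w_2 = (10.2 − 0.0)/2 = 5.1 m; q_2 = 0.73 × 1.58 × 5.1 = 5.882 m³/s
w_3 = (12.7 − 6.8)/2 = 2.95 m; q_3 = 0.75 × 1.81 × 2.95 = 4.005 m³/s
w_4 = (15.7 − 10.2)/2 = 2.75 m; q_4 = 0.69 × 1.63 × 2.75 = 3.093 m³/s
w_5 = (17.7 − 12.7)/2 = 2.5 m; q_5 = 0.77 × 1.15 × 2.5 = 2.214 m³/s
w_6 = (20.0 − 15.7)/2 = 2.15 m; q_6 = 0.50 × 0.79 × 2.15 = 0.8493 m³/s
w_7 = (20.0 − 17.7)/2 = 1.15 m; q_7 = 0.27 × 0.38 × 1.15 = 0.1180 m³/s
Q = Σ qᵢ = 17.01 m³/s
= 17.01 × 3600 = 61230 m³/h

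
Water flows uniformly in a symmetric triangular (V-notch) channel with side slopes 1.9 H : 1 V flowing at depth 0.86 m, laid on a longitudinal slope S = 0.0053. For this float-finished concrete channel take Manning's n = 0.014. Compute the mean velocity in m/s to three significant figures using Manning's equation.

2.73 m/s

A = z·y² = 1.9×0.86² = 1.405 m²
P = 2y√(1+z²) = 2×0.86×√(1+1.9²) = 3.693 m
R = A/P = 1.405/3.693 = 0.3805 m
Q = (1/n)·A·R^(2/3)·S^(1/2) = (1/0.014) × 1.405 × 0.3805^(2/3) × 0.0053^(1/2) = 3.837 m³/s
V = Q/A = 3.837/1.405 = 2.731 m/s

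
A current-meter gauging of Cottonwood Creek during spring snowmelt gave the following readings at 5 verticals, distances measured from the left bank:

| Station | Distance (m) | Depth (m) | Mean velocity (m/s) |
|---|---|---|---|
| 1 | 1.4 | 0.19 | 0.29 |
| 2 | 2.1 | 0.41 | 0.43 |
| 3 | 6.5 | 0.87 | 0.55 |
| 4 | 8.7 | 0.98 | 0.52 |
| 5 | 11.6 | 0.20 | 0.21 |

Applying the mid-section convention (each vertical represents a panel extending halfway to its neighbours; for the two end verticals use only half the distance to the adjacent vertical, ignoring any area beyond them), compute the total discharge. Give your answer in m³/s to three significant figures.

3.41 m³/s

w_1 = (2.1 − 1.4)/2 = 0.35 m; q_1 = 0.29 × 0.19 × 0.35 = 0.01929 m³/s
w_2 = (6.5 − 1.4)/2 = 2.55 m; q_2 = 0.43 × 0.41 × 2.55 = 0.4496 m³/s
w_3 = (8.7 − 2.1)/2 = 3.3 m; q_3 = 0.55 × 0.87 × 3.3 = 1.579 m³/s
w_4 = (11.6 − 6.5)/2 = 2.55 m; q_4 = 0.52 × 0.98 × 2.55 = 1.299 m³/s
w_5 = (11.6 − 8.7)/2 = 1.45 m; q_5 = 0.21 × 0.20 × 1.45 = 0.06090 m³/s
Q = Σ qᵢ = 3.408 m³/s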